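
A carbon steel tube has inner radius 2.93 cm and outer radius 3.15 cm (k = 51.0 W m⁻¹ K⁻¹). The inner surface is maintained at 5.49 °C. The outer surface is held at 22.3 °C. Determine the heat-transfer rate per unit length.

Q' = 74.4 kW/m

Q' = 2πk·ΔT/ln(r₂/r₁) = 2π × 51.0 × 16.81 / ln(0.0315/0.0293) = 74400 W/m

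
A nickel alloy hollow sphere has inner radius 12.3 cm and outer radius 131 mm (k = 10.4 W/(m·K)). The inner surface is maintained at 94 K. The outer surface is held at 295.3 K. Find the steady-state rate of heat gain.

Q = 4πk·ΔT/(1/r₁ − 1/r₂) = 4π × 10.4 × 201.3 / (1/0.123 − 1/0.131) = 53000 W

Q = 53000 W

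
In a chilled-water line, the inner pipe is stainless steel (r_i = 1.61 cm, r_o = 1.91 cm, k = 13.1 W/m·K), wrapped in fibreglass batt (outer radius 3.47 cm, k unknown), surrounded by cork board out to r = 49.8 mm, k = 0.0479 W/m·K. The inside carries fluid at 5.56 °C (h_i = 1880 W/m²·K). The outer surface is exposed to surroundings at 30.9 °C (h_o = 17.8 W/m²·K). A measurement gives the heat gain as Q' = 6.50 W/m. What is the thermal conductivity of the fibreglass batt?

k = 0.0378 W/m·K

ΣR = ΔT/Q' = |5.56 − 30.9|/6.50 = 3.898 m·K/W
Known resistances:
  R'_conv,in = 1/(2πr h) = 1/(2π·0.0161·1880) = 0.005258 m·K/W
  R'_stainless steel = ln(0.0191/0.0161)/(2πk) = 0.1709/(2π·13.1) = 0.002076 m·K/W
  R'_cork board = ln(0.0498/0.0347)/(2πk) = 0.3613/(2π·0.0479) = 1.200 m·K/W
  R'_conv,out = 1/(2πr h) = 1/(2π·0.0498·17.8) = 0.1795 m·K/W
R_fibreglass batt = ΣR − ΣR_known = 3.898 − 1.387 = 2.511 m·K/W
ln(r₂/r₁)/(2πk) = 2.511 ⇒ k = 0.5971/(2π·2.511) = 0.0378 W/m·K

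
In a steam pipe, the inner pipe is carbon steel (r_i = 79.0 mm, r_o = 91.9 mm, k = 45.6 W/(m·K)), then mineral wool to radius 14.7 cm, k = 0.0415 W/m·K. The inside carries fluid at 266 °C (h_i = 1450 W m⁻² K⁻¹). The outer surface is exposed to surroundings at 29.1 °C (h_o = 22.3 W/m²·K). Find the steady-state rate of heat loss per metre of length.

Treat each layer as a resistance in series:
  R'_conv,in = 1/(2πr h) = 1/(2π·0.0790·1450) = 0.001389 m·K/W
  R'_carbon steel = ln(0.0919/0.0790)/(2πk) = 0.1513/(2π·45.6) = 5.279×10^-4 m·K/W
  R'_mineral wool = ln(0.147/0.0919)/(2πk) = 0.4697/(2π·0.0415) = 1.801 m·K/W
  R'_conv,out = 1/(2πr h) = 1/(2π·0.147·22.3) = 0.04855 m·K/W
ΣR = 0.001389 + 5.279×10^-4 + 1.801 + 0.04855 = 1.851 m·K/W
Q' = ΔT/ΣR = (266 °C − 29.1 °C)/1.851 = 128 W/m

Q' = 128 W/m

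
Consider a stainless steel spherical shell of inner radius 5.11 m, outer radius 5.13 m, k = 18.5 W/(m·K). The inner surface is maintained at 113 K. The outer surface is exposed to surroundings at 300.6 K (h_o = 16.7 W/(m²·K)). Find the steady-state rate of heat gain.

Q = 1.02×10^6 W

Resistance network (inner→outer):
  R_stainless steel = (1/5.11 − 1/5.13)/(4πk) = 7.629×10^-4/(4π·18.5) = 3.282×10^-6 K/W
  R_conv,out = 1/(4πr²h) = 1/(4π·5.13²·16.7) = 1.811×10^-4 K/W
ΣR = 3.282×10^-6 + 1.811×10^-4 = 1.844×10^-4 K/W
Q = ΔT/ΣR = (113 K − 300.6 K)/1.844×10^-4 = -1.02×10^6 W
(Negative Q ⇒ heat flows inward; heat gain = 1.02×10^6 W.)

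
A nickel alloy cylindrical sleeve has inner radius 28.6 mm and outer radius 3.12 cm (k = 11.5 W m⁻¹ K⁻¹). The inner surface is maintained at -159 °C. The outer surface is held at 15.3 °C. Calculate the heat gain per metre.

Q' = 145 kW/m

Q' = 2πk·ΔT/ln(r₂/r₁) = 2π × 11.5 × 174.3 / ln(0.0312/0.0286) = 1.45×10^5 W/m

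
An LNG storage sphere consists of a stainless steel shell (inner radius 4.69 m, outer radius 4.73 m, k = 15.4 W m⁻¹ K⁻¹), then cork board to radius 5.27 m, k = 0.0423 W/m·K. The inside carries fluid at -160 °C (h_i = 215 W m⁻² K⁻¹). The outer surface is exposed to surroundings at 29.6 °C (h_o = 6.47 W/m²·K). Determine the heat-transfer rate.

Q = 4.60 kW

Resistance network (inner→outer):
  R_conv,in = 1/(4πr²h) = 1/(4π·4.69²·215) = 1.683×10^-5 K/W
  R_stainless steel = (1/4.69 − 1/4.73)/(4πk) = 0.001803/(4π·15.4) = 9.317×10^-6 K/W
  R_cork board = (1/4.73 − 1/5.27)/(4πk) = 0.02166/(4π·0.0423) = 0.04075 K/W
  R_conv,out = 1/(4πr²h) = 1/(4π·5.27²·6.47) = 4.429×10^-4 K/W
ΣR = 1.683×10^-5 + 9.317×10^-6 + 0.04075 + 4.429×10^-4 = 0.04122 K/W
Q = ΔT/ΣR = (-160 °C − 29.6 °C)/0.04122 = -4600 W
(Negative Q ⇒ heat flows inward; heat gain = 4600 W.)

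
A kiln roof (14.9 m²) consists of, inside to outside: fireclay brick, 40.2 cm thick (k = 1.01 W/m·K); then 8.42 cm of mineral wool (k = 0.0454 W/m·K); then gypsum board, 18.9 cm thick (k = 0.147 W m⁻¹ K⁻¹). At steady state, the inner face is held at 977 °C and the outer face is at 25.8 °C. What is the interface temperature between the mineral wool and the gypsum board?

T = 371 °C

Resistance network (inner→outer):
  R_fireclay brick = L/(kA) = 0.402/(1.01·14.9) = 0.02671 K/W
  R_mineral wool = L/(kA) = 0.0842/(0.0454·14.9) = 0.1245 K/W
  R_gypsum board = L/(kA) = 0.189/(0.147·14.9) = 0.08629 K/W
ΣR = 0.02671 + 0.1245 + 0.08629 = 0.2375 K/W
Q = ΔT/ΣR = (977 °C − 25.8 °C)/0.2375 = 4005 W
From the inner boundary to the mineral wool/gypsum board interface, ΣR_partial = 0.1512 K/W.
T_interface = T_in − Q·ΣR_partial = 977 °C − (4005)(0.1512) = 371 °C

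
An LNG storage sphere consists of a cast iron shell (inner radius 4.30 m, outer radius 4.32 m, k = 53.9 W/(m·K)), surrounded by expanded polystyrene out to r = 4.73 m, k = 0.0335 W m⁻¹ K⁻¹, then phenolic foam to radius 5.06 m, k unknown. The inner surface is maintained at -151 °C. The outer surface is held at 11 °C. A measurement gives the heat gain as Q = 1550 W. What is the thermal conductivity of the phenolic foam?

k = 0.0193 W/m·K

ΣR = ΔT/Q = |-151 − 11|/1550 = 0.1045 K/W
Known resistances:
  R_cast iron = (1/4.30 − 1/4.32)/(4πk) = 0.001077/(4π·53.9) = 1.590×10^-6 K/W
  R_expanded polystyrene = (1/4.32 − 1/4.73)/(4πk) = 0.02006/(4π·0.0335) = 0.04766 K/W
R_phenolic foam = ΣR − ΣR_known = 0.1045 − 0.04766 = 0.05684 K/W
(1/r₁−1/r₂)/(4πk) = 0.05684 ⇒ k = 0.01379/(4π·0.05684) = 0.0193 W/m·K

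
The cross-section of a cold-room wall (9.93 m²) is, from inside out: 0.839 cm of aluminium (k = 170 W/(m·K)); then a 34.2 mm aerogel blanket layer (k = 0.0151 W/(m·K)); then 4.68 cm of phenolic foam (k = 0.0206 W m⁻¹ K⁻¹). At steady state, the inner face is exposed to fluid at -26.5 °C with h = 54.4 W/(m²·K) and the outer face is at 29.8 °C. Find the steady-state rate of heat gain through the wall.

Series thermal resistances, inner to outer:
  R_conv,in = 1/(hA) = 1/(54.4·9.93) = 0.001851 K/W
  R_aluminium = L/(kA) = 0.00839/(170·9.93) = 4.970×10^-6 K/W
  R_aerogel blanket = L/(kA) = 0.0342/(0.0151·9.93) = 0.2281 K/W
  R_phenolic foam = L/(kA) = 0.0468/(0.0206·9.93) = 0.2288 K/W
ΣR = 0.001851 + 4.970×10^-6 + 0.2281 + 0.2288 = 0.4588 K/W
Q = ΔT/ΣR = (-26.5 °C − 29.8 °C)/0.4588 = -123 W
(Negative Q ⇒ heat flows inward; heat gain = 123 W.)

Q = 123 W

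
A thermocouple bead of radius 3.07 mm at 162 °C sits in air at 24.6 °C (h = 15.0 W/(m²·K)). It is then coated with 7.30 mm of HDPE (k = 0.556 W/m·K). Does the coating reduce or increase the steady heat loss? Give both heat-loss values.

increases: 0.244 → 1.67 W

Critical radius for a sphere: r_cr = 2k/h = 0.0741 m = 7.41 cm.
Outer radius after coating: r₂ = 0.00307 + 0.00730 = 0.01037 m.
Since r₁ < r_cr and r₂ ≤ r_cr, the coating moves toward the maximum at r_cr — heat loss rises.
Bare: R = 1/(4πr₁²h) = 562.9 K/W; Q = 137.4/562.9 = 0.244 W.
Coated: R = R_cond + R_conv = 82.15 K/W; Q = 137.4/82.15 = 1.67 W.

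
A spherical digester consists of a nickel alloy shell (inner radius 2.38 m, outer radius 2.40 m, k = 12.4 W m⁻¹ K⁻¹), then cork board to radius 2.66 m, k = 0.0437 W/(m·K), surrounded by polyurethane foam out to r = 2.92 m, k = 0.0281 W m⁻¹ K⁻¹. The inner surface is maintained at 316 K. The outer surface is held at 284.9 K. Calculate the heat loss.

Q = 184 W

Resistance network (inner→outer):
  R_nickel alloy = (1/2.38 − 1/2.40)/(4πk) = 0.003501/(4π·12.4) = 2.247×10^-5 K/W
  R_cork board = (1/2.40 − 1/2.66)/(4πk) = 0.04073/(4π·0.0437) = 0.07416 K/W
  R_polyurethane foam = (1/2.66 − 1/2.92)/(4πk) = 0.03347/(4π·0.0281) = 0.09480 K/W
ΣR = 2.247×10^-5 + 0.07416 + 0.09480 = 0.1690 K/W
Q = ΔT/ΣR = (316 K − 284.9 K)/0.1690 = 184 W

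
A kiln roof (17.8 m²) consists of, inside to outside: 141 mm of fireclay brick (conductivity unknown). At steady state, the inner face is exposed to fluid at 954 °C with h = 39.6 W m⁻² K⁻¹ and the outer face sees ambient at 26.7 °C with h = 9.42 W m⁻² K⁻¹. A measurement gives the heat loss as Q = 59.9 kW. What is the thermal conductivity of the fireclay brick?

ΣR = ΔT/Q = |954 − 26.7|/59900 = 0.01548 K/W
Known resistances:
  R_conv,in = 1/(hA) = 1/(39.6·17.8) = 0.001419 K/W
  R_conv,out = 1/(hA) = 1/(9.42·17.8) = 0.005964 K/W
R_fireclay brick = ΣR − ΣR_known = 0.01548 − 0.007383 = 0.008097 K/W
L/(kA) = 0.008097 ⇒ k = 0.141/(0.008097·17.8) = 0.978 W/m·K

k = 0.978 W/m·K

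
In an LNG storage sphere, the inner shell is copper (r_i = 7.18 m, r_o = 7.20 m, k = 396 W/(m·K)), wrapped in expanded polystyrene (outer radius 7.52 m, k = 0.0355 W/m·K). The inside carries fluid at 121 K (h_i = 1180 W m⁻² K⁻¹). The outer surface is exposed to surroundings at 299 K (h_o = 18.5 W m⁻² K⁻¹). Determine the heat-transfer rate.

Resistance network (inner→outer):
  R_conv,in = 1/(4πr²h) = 1/(4π·7.18²·1180) = 1.308×10^-6 K/W
  R_copper = (1/7.18 − 1/7.20)/(4πk) = 3.869×10^-4/(4π·396) = 7.774×10^-8 K/W
  R_expanded polystyrene = (1/7.20 − 1/7.52)/(4πk) = 0.005910/(4π·0.0355) = 0.01325 K/W
  R_conv,out = 1/(4πr²h) = 1/(4π·7.52²·18.5) = 7.606×10^-5 K/W
ΣR = 1.308×10^-6 + 7.774×10^-8 + 0.01325 + 7.606×10^-5 = 0.01333 K/W
Q = ΔT/ΣR = (121 K − 299 K)/0.01333 = -13400 W
(Negative Q ⇒ heat flows inward; heat gain = 13400 W.)

Q = 13.4 kW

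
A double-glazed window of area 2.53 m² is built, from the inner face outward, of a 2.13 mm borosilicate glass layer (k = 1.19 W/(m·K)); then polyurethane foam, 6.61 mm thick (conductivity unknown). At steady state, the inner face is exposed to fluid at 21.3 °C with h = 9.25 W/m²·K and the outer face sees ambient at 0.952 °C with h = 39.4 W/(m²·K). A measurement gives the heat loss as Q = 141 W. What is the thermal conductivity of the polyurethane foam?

k = 0.0288 W/m·K

ΣR = ΔT/Q = |21.3 − 0.952|/141 = 0.1443 K/W
Known resistances:
  R_conv,in = 1/(hA) = 1/(9.25·2.53) = 0.04273 K/W
  R_borosilicate glass = L/(kA) = 0.00213/(1.19·2.53) = 7.075×10^-4 K/W
  R_conv,out = 1/(hA) = 1/(39.4·2.53) = 0.01003 K/W
R_polyurethane foam = ΣR − ΣR_known = 0.1443 − 0.05347 = 0.09083 K/W
L/(kA) = 0.09083 ⇒ k = 0.00661/(0.09083·2.53) = 0.0288 W/m·K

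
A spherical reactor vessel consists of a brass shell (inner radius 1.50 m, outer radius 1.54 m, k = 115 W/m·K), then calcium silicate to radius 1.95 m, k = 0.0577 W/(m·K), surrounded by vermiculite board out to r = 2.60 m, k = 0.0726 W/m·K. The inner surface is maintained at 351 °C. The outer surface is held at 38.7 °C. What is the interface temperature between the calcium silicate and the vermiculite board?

T = 172 °C

Series thermal resistances, inner to outer:
  R_brass = (1/1.50 − 1/1.54)/(4πk) = 0.01732/(4π·115) = 1.198×10^-5 K/W
  R_calcium silicate = (1/1.54 − 1/1.95)/(4πk) = 0.1365/(4π·0.0577) = 0.1883 K/W
  R_vermiculite board = (1/1.95 − 1/2.60)/(4πk) = 0.1282/(4π·0.0726) = 0.1405 K/W
ΣR = 1.198×10^-5 + 0.1883 + 0.1405 = 0.3288 K/W
Q = ΔT/ΣR = (351 °C − 38.7 °C)/0.3288 = 949.8 W
From the inner boundary to the calcium silicate/vermiculite board interface, ΣR_partial = 0.1883 K/W.
T_interface = T_in − Q·ΣR_partial = 351 °C − (949.8)(0.1883) = 172 °C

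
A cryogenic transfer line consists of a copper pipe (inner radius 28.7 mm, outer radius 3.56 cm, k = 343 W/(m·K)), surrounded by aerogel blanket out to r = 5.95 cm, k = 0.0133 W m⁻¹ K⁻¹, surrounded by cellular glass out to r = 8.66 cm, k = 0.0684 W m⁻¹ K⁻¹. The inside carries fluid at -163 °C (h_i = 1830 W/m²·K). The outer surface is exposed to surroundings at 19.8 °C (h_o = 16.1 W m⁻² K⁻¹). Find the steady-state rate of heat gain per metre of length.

Q' = 25.6 W/m

Treat each layer as a resistance in series:
  R'_conv,in = 1/(2πr h) = 1/(2π·0.0287·1830) = 0.003030 m·K/W
  R'_copper = ln(0.0356/0.0287)/(2πk) = 0.2154/(2π·343) = 9.997×10^-5 m·K/W
  R'_aerogel blanket = ln(0.0595/0.0356)/(2πk) = 0.5136/(2π·0.0133) = 6.146 m·K/W
  R'_cellular glass = ln(0.0866/0.0595)/(2πk) = 0.3753/(2π·0.0684) = 0.8733 m·K/W
  R'_conv,out = 1/(2πr h) = 1/(2π·0.0866·16.1) = 0.1142 m·K/W
ΣR = 0.003030 + 9.997×10^-5 + 6.146 + 0.8733 + 0.1142 = 7.137 m·K/W
Q' = ΔT/ΣR = (-163 °C − 19.8 °C)/7.137 = -25.6 W/m
(Negative Q' ⇒ heat flows inward; heat gain = 25.6 W/m.)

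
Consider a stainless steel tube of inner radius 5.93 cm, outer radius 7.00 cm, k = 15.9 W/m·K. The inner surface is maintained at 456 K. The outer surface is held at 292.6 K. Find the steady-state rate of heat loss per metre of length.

Q' = 2πk·ΔT/ln(r₂/r₁) = 2π × 15.9 × 163.4 / ln(0.0700/0.0593) = 98400 W/m

Q' = 98.4 kW/m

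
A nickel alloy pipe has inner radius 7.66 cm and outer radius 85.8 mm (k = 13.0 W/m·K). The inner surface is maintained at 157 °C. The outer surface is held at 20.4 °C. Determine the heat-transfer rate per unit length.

Q' = 2πk·ΔT/ln(r₂/r₁) = 2π × 13.0 × 136.6 / ln(0.0858/0.0766) = 98400 W/m

Q' = 98.4 kW/m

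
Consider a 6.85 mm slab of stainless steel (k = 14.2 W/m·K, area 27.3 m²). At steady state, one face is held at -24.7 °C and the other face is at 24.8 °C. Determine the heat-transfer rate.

Q = 2800 kW

Q = kA·ΔT/L = 14.2 × 27.3 × |-24.7 °C − 24.8 °C| / 0.00685 = 2.80×10^6 W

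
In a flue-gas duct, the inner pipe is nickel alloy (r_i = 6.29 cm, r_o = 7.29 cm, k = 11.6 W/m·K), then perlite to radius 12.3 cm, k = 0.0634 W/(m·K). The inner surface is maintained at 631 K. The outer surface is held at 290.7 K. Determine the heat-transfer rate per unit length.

Q' = 259 W/m

Treat each layer as a resistance in series:
  R'_nickel alloy = ln(0.0729/0.0629)/(2πk) = 0.1475/(2π·11.6) = 0.002024 m·K/W
  R'_perlite = ln(0.123/0.0729)/(2πk) = 0.5231/(2π·0.0634) = 1.313 m·K/W
ΣR = 0.002024 + 1.313 = 1.315 m·K/W
Q' = ΔT/ΣR = (631 K − 290.7 K)/1.315 = 259 W/m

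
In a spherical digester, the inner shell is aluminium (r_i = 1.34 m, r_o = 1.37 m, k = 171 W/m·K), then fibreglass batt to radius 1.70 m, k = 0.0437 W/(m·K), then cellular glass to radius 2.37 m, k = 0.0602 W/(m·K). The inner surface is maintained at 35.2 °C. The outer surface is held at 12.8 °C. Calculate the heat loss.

Q = 46.9 W

Treat each layer as a resistance in series:
  R_aluminium = (1/1.34 − 1/1.37)/(4πk) = 0.01634/(4π·171) = 7.605×10^-6 K/W
  R_fibreglass batt = (1/1.37 − 1/1.70)/(4πk) = 0.1417/(4π·0.0437) = 0.2580 K/W
  R_cellular glass = (1/1.70 − 1/2.37)/(4πk) = 0.1663/(4π·0.0602) = 0.2198 K/W
ΣR = 7.605×10^-6 + 0.2580 + 0.2198 = 0.4778 K/W
Q = ΔT/ΣR = (35.2 °C − 12.8 °C)/0.4778 = 46.9 W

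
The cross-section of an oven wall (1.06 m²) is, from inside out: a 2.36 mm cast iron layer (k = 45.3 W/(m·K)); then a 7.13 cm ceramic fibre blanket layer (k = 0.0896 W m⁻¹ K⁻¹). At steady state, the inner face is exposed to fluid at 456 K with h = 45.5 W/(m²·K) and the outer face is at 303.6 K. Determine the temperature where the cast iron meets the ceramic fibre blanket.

T = 452 K

Treat each layer as a resistance in series:
  R_conv,in = 1/(hA) = 1/(45.5·1.06) = 0.02073 K/W
  R_cast iron = L/(kA) = 0.00236/(45.3·1.06) = 4.915×10^-5 K/W
  R_ceramic fibre blanket = L/(kA) = 0.0713/(0.0896·1.06) = 0.7507 K/W
ΣR = 0.02073 + 4.915×10^-5 + 0.7507 = 0.7715 K/W
Q = ΔT/ΣR = (456 K − 303.6 K)/0.7715 = 197.5 W
From the inner boundary to the cast iron/ceramic fibre blanket interface, ΣR_partial = 0.02078 K/W.
T_interface = T_in − Q·ΣR_partial = 456 K − (197.5)(0.02078) = 452 K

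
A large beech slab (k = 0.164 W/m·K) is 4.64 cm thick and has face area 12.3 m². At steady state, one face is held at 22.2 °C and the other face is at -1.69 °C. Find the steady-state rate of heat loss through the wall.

Q = kA·ΔT/L = 0.164 × 12.3 × |22.2 °C − -1.69 °C| / 0.0464 = 1040 W

Q = 1040 W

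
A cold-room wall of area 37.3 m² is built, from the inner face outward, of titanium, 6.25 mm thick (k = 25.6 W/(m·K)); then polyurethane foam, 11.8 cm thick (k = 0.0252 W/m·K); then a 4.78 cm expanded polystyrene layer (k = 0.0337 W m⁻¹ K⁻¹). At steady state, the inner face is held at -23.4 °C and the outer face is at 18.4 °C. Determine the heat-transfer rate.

Treat each layer as a resistance in series:
  R_titanium = L/(kA) = 0.00625/(25.6·37.3) = 6.545×10^-6 K/W
  R_polyurethane foam = L/(kA) = 0.118/(0.0252·37.3) = 0.1255 K/W
  R_expanded polystyrene = L/(kA) = 0.0478/(0.0337·37.3) = 0.03803 K/W
ΣR = 6.545×10^-6 + 0.1255 + 0.03803 = 0.1635 K/W
Q = ΔT/ΣR = (-23.4 °C − 18.4 °C)/0.1635 = -256 W
(Negative Q ⇒ heat flows inward; heat gain = 256 W.)

Q = 256 W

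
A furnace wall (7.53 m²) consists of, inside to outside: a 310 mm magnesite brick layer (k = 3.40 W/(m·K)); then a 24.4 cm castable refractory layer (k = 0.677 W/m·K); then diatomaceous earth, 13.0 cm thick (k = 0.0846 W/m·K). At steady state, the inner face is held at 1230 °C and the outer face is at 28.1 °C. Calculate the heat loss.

Resistance network (inner→outer):
  R_magnesite brick = L/(kA) = 0.310/(3.40·7.53) = 0.01211 K/W
  R_castable refractory = L/(kA) = 0.244/(0.677·7.53) = 0.04786 K/W
  R_diatomaceous earth = L/(kA) = 0.130/(0.0846·7.53) = 0.2041 K/W
ΣR = 0.01211 + 0.04786 + 0.2041 = 0.2641 K/W
Q = ΔT/ΣR = (1230 °C − 28.1 °C)/0.2641 = 4550 W

Q = 4550 W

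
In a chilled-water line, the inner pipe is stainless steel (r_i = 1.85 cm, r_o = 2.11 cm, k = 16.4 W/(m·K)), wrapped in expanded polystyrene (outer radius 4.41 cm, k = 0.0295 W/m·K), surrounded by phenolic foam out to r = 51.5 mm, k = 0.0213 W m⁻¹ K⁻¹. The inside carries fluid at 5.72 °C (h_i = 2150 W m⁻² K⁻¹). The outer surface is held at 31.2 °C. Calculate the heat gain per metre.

Treat each layer as a resistance in series:
  R'_conv,in = 1/(2πr h) = 1/(2π·0.0185·2150) = 0.004001 m·K/W
  R'_stainless steel = ln(0.0211/0.0185)/(2πk) = 0.1315/(2π·16.4) = 0.001276 m·K/W
  R'_expanded polystyrene = ln(0.0441/0.0211)/(2πk) = 0.7372/(2π·0.0295) = 3.977 m·K/W
  R'_phenolic foam = ln(0.0515/0.0441)/(2πk) = 0.1551/(2π·0.0213) = 1.159 m·K/W
ΣR = 0.004001 + 0.001276 + 3.977 + 1.159 = 5.141 m·K/W
Q' = ΔT/ΣR = (5.72 °C − 31.2 °C)/5.141 = -4.96 W/m
(Negative Q' ⇒ heat flows inward; heat gain = 4.96 W/m.)

Q' = 4.96 W/m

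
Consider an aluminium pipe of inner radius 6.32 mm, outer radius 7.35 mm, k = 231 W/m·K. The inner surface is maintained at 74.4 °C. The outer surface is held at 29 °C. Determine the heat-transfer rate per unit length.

Q' = 436 kW/m

Q' = 2πk·ΔT/ln(r₂/r₁) = 2π × 231 × 45.4 / ln(0.00735/0.00632) = 4.36×10^5 W/m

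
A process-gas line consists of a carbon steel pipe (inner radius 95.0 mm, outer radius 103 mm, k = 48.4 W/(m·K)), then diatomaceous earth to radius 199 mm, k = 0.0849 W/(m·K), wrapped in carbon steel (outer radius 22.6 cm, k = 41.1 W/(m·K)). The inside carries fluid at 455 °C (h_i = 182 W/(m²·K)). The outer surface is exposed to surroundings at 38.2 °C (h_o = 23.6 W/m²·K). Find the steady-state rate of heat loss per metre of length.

Q' = 327 W/m

Resistance network (inner→outer):
  R'_conv,in = 1/(2πr h) = 1/(2π·0.0950·182) = 0.009205 m·K/W
  R'_carbon steel = ln(0.103/0.0950)/(2πk) = 0.08085/(2π·48.4) = 2.659×10^-4 m·K/W
  R'_diatomaceous earth = ln(0.199/0.103)/(2πk) = 0.6586/(2π·0.0849) = 1.235 m·K/W
  R'_carbon steel = ln(0.226/0.199)/(2πk) = 0.1272/(2π·41.1) = 4.927×10^-4 m·K/W
  R'_conv,out = 1/(2πr h) = 1/(2π·0.226·23.6) = 0.02984 m·K/W
ΣR = 0.009205 + 2.659×10^-4 + 1.235 + 4.927×10^-4 + 0.02984 = 1.275 m·K/W
Q' = ΔT/ΣR = (455 °C − 38.2 °C)/1.275 = 327 W/m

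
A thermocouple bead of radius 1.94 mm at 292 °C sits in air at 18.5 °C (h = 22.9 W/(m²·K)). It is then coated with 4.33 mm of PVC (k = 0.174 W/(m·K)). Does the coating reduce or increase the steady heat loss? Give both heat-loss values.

increases: 0.296 → 1.09 W

Critical radius for a sphere: r_cr = 2k/h = 0.0152 m = 1.52 cm.
Outer radius after coating: r₂ = 0.00194 + 0.00433 = 0.00627 m.
Since r₁ < r_cr and r₂ ≤ r_cr, the coating moves toward the maximum at r_cr — heat loss rises.
Bare: R = 1/(4πr₁²h) = 923.3 K/W; Q = 273.5/923.3 = 0.296 W.
Coated: R = R_cond + R_conv = 251.2 K/W; Q = 273.5/251.2 = 1.09 W.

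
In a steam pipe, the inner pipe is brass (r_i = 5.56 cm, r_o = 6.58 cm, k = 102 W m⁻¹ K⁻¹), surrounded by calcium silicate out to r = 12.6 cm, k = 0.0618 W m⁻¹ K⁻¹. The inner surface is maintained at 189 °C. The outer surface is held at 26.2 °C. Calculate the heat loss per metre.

Resistance network (inner→outer):
  R'_brass = ln(0.0658/0.0556)/(2πk) = 0.1684/(2π·102) = 2.628×10^-4 m·K/W
  R'_calcium silicate = ln(0.126/0.0658)/(2πk) = 0.6497/(2π·0.0618) = 1.673 m·K/W
ΣR = 2.628×10^-4 + 1.673 = 1.673 m·K/W
Q' = ΔT/ΣR = (189 °C − 26.2 °C)/1.673 = 97.3 W/m

Q' = 97.3 W/m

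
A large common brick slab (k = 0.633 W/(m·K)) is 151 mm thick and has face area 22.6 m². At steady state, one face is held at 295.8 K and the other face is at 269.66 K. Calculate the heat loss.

Q = kA·ΔT/L = 0.633 × 22.6 × |295.8 K − 269.66 K| / 0.151 = 2480 W

Q = 2.48 kW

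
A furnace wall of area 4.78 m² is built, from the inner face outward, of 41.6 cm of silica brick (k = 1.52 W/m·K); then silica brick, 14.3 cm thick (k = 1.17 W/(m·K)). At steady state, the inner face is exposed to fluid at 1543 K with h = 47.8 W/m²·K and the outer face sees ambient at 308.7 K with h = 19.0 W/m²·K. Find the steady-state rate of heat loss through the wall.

Series thermal resistances, inner to outer:
  R_conv,in = 1/(hA) = 1/(47.8·4.78) = 0.004377 K/W
  R_silica brick = L/(kA) = 0.416/(1.52·4.78) = 0.05726 K/W
  R_silica brick = L/(kA) = 0.143/(1.17·4.78) = 0.02557 K/W
  R_conv,out = 1/(hA) = 1/(19.0·4.78) = 0.01101 K/W
ΣR = 0.004377 + 0.05726 + 0.02557 + 0.01101 = 0.09822 K/W
Q = ΔT/ΣR = (1543 K − 308.7 K)/0.09822 = 12600 W

Q = 12600 W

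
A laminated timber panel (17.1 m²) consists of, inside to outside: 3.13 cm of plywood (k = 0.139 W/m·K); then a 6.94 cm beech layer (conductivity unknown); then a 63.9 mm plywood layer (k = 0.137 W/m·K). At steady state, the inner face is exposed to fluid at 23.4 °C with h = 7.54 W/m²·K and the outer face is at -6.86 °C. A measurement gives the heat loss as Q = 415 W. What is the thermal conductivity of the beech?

k = 0.164 W/m·K

ΣR = ΔT/Q = |23.4 − -6.86|/415 = 0.07292 K/W
Known resistances:
  R_conv,in = 1/(hA) = 1/(7.54·17.1) = 0.007756 K/W
  R_plywood = L/(kA) = 0.0313/(0.139·17.1) = 0.01317 K/W
  R_plywood = L/(kA) = 0.0639/(0.137·17.1) = 0.02728 K/W
R_beech = ΣR − ΣR_known = 0.07292 − 0.04821 = 0.02471 K/W
L/(kA) = 0.02471 ⇒ k = 0.0694/(0.02471·17.1) = 0.164 W/m·K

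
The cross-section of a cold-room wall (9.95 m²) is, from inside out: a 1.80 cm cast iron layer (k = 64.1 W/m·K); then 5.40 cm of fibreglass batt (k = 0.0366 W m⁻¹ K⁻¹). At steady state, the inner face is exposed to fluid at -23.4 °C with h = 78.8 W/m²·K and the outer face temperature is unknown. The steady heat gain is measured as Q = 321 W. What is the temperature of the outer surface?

Series resistances:
  R_conv,in = 1/(hA) = 1/(78.8·9.95) = 0.001275 K/W
  R_cast iron = L/(kA) = 0.0180/(64.1·9.95) = 2.822×10^-5 K/W
  R_fibreglass batt = L/(kA) = 0.0540/(0.0366·9.95) = 0.1483 K/W
ΣR = 0.1496 K/W
ΔT = Q·ΣR = 321 × 0.1496 = 48.02 K
Heat flows inward, so T_out = T_in + ΔT = -23.4 + 48.02 = 24.6 °C

T_out = 24.6 °C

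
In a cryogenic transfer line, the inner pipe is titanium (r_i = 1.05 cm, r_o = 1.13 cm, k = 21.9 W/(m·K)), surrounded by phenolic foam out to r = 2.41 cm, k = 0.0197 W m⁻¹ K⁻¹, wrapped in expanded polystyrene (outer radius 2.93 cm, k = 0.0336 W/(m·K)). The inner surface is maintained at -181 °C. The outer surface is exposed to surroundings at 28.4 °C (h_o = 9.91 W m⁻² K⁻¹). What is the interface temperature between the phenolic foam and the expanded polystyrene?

Resistance network (inner→outer):
  R'_titanium = ln(0.0113/0.0105)/(2πk) = 0.07343/(2π·21.9) = 5.336×10^-4 m·K/W
  R'_phenolic foam = ln(0.0241/0.0113)/(2πk) = 0.7574/(2π·0.0197) = 6.119 m·K/W
  R'_expanded polystyrene = ln(0.0293/0.0241)/(2πk) = 0.1954/(2π·0.0336) = 0.9254 m·K/W
  R'_conv,out = 1/(2πr h) = 1/(2π·0.0293·9.91) = 0.5481 m·K/W
ΣR = 5.336×10^-4 + 6.119 + 0.9254 + 0.5481 = 7.593 m·K/W
Q' = ΔT/ΣR = (-181 °C − 28.4 °C)/7.593 = -27.58 W/m
From the inner boundary to the phenolic foam/expanded polystyrene interface, ΣR_partial = 6.120 m·K/W.
T_interface = T_in − Q'·ΣR_partial = -181 °C − (-27.58)(6.120) = -12.2 °C

T = -12.2 °C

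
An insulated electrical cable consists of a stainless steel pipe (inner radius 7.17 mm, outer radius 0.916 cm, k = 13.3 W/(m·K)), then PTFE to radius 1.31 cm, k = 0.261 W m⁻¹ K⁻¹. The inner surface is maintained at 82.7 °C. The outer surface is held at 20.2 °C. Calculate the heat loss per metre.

Treat each layer as a resistance in series:
  R'_stainless steel = ln(0.00916/0.00717)/(2πk) = 0.2449/(2π·13.3) = 0.002931 m·K/W
  R'_PTFE = ln(0.0131/0.00916)/(2πk) = 0.3578/(2π·0.261) = 0.2182 m·K/W
ΣR = 0.002931 + 0.2182 = 0.2211 m·K/W
Q' = ΔT/ΣR = (82.7 °C − 20.2 °C)/0.2211 = 283 W/m

Q' = 283 W/m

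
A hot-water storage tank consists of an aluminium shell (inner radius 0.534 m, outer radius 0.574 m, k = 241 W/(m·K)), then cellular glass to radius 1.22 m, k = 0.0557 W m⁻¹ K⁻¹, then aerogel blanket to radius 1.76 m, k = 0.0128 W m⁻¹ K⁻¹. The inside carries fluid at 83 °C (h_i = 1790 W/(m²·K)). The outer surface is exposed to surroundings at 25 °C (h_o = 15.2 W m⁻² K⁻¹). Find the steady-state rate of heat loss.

Q = 20.1 W

Series thermal resistances, inner to outer:
  R_conv,in = 1/(4πr²h) = 1/(4π·0.534²·1790) = 1.559×10^-4 K/W
  R_aluminium = (1/0.534 − 1/0.574)/(4πk) = 0.1305/(4π·241) = 4.309×10^-5 K/W
  R_cellular glass = (1/0.574 − 1/1.22)/(4πk) = 0.9225/(4π·0.0557) = 1.318 K/W
  R_aerogel blanket = (1/1.22 − 1/1.76)/(4πk) = 0.2515/(4π·0.0128) = 1.564 K/W
  R_conv,out = 1/(4πr²h) = 1/(4π·1.76²·15.2) = 0.001690 K/W
ΣR = 1.559×10^-4 + 4.309×10^-5 + 1.318 + 1.564 + 0.001690 = 2.884 K/W
Q = ΔT/ΣR = (83 °C − 25 °C)/2.884 = 20.1 W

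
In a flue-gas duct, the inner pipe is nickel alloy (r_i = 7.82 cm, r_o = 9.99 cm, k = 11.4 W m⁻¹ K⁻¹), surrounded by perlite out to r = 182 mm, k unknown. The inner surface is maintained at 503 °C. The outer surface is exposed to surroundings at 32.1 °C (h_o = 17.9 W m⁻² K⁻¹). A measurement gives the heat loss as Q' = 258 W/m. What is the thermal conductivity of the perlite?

ΣR = ΔT/Q' = |503 − 32.1|/258 = 1.825 m·K/W
Known resistances:
  R'_nickel alloy = ln(0.0999/0.0782)/(2πk) = 0.2449/(2π·11.4) = 0.003419 m·K/W
  R'_conv,out = 1/(2πr h) = 1/(2π·0.182·17.9) = 0.04885 m·K/W
R_perlite = ΣR − ΣR_known = 1.825 − 0.05227 = 1.773 m·K/W
ln(r₂/r₁)/(2πk) = 1.773 ⇒ k = 0.5998/(2π·1.773) = 0.0538 W/m·K

k = 0.0538 W/m·K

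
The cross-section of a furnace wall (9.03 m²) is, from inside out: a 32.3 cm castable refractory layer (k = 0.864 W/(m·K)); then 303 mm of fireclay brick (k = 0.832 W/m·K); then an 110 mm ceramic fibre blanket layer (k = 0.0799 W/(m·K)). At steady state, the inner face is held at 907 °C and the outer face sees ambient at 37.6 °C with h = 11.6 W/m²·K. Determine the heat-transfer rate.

Q = 3570 W

Series thermal resistances, inner to outer:
  R_castable refractory = L/(kA) = 0.323/(0.864·9.03) = 0.04140 K/W
  R_fireclay brick = L/(kA) = 0.303/(0.832·9.03) = 0.04033 K/W
  R_ceramic fibre blanket = L/(kA) = 0.110/(0.0799·9.03) = 0.1525 K/W
  R_conv,out = 1/(hA) = 1/(11.6·9.03) = 0.009547 K/W
ΣR = 0.04140 + 0.04033 + 0.1525 + 0.009547 = 0.2438 K/W
Q = ΔT/ΣR = (907 °C − 37.6 °C)/0.2438 = 3570 W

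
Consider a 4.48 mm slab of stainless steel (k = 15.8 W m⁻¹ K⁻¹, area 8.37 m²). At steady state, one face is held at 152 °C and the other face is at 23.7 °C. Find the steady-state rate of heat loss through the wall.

Q = 3790 kW

Q = kA·ΔT/L = 15.8 × 8.37 × |152 °C − 23.7 °C| / 0.00448 = 3.79×10^6 W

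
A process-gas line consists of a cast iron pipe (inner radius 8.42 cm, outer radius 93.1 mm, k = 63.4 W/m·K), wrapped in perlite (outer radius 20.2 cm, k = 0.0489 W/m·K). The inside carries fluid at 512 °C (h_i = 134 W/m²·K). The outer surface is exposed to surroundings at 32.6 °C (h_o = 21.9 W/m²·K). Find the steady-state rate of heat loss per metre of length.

Q' = 186 W/m

Resistance network (inner→outer):
  R'_conv,in = 1/(2πr h) = 1/(2π·0.0842·134) = 0.01411 m·K/W
  R'_cast iron = ln(0.0931/0.0842)/(2πk) = 0.1005/(2π·63.4) = 2.522×10^-4 m·K/W
  R'_perlite = ln(0.202/0.0931)/(2πk) = 0.7746/(2π·0.0489) = 2.521 m·K/W
  R'_conv,out = 1/(2πr h) = 1/(2π·0.202·21.9) = 0.03598 m·K/W
ΣR = 0.01411 + 2.522×10^-4 + 2.521 + 0.03598 = 2.571 m·K/W
Q' = ΔT/ΣR = (512 °C − 32.6 °C)/2.571 = 186 W/m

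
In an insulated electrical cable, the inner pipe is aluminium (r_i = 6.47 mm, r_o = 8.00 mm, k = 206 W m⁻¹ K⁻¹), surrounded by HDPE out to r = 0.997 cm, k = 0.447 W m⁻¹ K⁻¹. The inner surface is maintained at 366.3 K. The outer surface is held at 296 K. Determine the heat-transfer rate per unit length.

Q' = 895 W/m

Treat each layer as a resistance in series:
  R'_aluminium = ln(0.00800/0.00647)/(2πk) = 0.2123/(2π·206) = 1.640×10^-4 m·K/W
  R'_HDPE = ln(0.00997/0.00800)/(2πk) = 0.2201/(2π·0.447) = 0.07838 m·K/W
ΣR = 1.640×10^-4 + 0.07838 = 0.07854 m·K/W
Q' = ΔT/ΣR = (366.3 K − 296 K)/0.07854 = 895 W/m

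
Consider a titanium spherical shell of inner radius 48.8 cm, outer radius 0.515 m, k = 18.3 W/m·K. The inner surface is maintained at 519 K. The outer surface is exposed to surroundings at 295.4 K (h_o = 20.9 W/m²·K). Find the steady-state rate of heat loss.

Resistance network (inner→outer):
  R_titanium = (1/0.488 − 1/0.515)/(4πk) = 0.1074/(4π·18.3) = 4.672×10^-4 K/W
  R_conv,out = 1/(4πr²h) = 1/(4π·0.515²·20.9) = 0.01436 K/W
ΣR = 4.672×10^-4 + 0.01436 = 0.01483 K/W
Q = ΔT/ΣR = (519 K − 295.4 K)/0.01483 = 15100 W

Q = 15100 W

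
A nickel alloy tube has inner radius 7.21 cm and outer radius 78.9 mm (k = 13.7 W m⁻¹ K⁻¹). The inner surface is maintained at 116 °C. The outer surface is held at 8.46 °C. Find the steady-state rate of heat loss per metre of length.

Q' = 103 kW/m

Q' = 2πk·ΔT/ln(r₂/r₁) = 2π × 13.7 × 107.54 / ln(0.0789/0.0721) = 1.03×10^5 W/m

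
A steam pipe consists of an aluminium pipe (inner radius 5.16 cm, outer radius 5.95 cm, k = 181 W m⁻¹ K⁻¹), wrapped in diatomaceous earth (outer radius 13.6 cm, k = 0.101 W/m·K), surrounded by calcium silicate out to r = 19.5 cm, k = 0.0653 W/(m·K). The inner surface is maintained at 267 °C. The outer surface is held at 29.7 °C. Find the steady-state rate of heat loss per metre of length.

Series thermal resistances, inner to outer:
  R'_aluminium = ln(0.0595/0.0516)/(2πk) = 0.1425/(2π·181) = 1.253×10^-4 m·K/W
  R'_diatomaceous earth = ln(0.136/0.0595)/(2πk) = 0.8267/(2π·0.101) = 1.303 m·K/W
  R'_calcium silicate = ln(0.195/0.136)/(2πk) = 0.3603/(2π·0.0653) = 0.8783 m·K/W
ΣR = 1.253×10^-4 + 1.303 + 0.8783 = 2.181 m·K/W
Q' = ΔT/ΣR = (267 °C − 29.7 °C)/2.181 = 109 W/m

Q' = 109 W/m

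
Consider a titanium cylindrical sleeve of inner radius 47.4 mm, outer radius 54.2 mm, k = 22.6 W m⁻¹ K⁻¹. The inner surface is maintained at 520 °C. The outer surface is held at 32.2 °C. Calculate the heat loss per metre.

Q' = 2πk·ΔT/ln(r₂/r₁) = 2π × 22.6 × 487.8 / ln(0.0542/0.0474) = 5.17×10^5 W/m

Q' = 517 kW/m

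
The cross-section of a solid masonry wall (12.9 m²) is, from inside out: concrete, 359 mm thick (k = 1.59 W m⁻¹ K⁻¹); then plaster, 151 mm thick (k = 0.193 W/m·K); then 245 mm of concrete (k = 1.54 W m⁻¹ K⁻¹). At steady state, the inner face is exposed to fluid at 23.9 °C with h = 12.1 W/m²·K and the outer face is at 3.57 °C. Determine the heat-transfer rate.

Q = 210 W

Resistance network (inner→outer):
  R_conv,in = 1/(hA) = 1/(12.1·12.9) = 0.006407 K/W
  R_concrete = L/(kA) = 0.359/(1.59·12.9) = 0.01750 K/W
  R_plaster = L/(kA) = 0.151/(0.193·12.9) = 0.06065 K/W
  R_concrete = L/(kA) = 0.245/(1.54·12.9) = 0.01233 K/W
ΣR = 0.006407 + 0.01750 + 0.06065 + 0.01233 = 0.09689 K/W
Q = ΔT/ΣR = (23.9 °C − 3.57 °C)/0.09689 = 210 W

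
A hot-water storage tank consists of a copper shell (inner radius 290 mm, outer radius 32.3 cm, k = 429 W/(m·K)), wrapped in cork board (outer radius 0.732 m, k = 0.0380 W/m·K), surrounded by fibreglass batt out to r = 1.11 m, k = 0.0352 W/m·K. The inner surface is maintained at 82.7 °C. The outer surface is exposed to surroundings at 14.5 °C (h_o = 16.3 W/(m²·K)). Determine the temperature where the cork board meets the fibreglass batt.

Treat each layer as a resistance in series:
  R_copper = (1/0.290 − 1/0.323)/(4πk) = 0.3523/(4π·429) = 6.535×10^-5 K/W
  R_cork board = (1/0.323 − 1/0.732)/(4πk) = 1.730/(4π·0.0380) = 3.623 K/W
  R_fibreglass batt = (1/0.732 − 1/1.11)/(4πk) = 0.4652/(4π·0.0352) = 1.052 K/W
  R_conv,out = 1/(4πr²h) = 1/(4π·1.11²·16.3) = 0.003962 K/W
ΣR = 6.535×10^-5 + 3.623 + 1.052 + 0.003962 = 4.679 K/W
Q = ΔT/ΣR = (82.7 °C − 14.5 °C)/4.679 = 14.58 W
From the inner boundary to the cork board/fibreglass batt interface, ΣR_partial = 3.623 K/W.
T_interface = T_in − Q·ΣR_partial = 82.7 °C − (14.58)(3.623) = 29.9 °C

T = 29.9 °C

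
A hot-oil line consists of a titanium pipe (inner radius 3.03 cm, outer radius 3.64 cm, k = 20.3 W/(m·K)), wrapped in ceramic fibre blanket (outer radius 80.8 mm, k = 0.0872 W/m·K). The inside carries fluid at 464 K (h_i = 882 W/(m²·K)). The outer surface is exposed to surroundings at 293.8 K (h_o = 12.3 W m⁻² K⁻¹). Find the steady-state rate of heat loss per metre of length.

Q' = 105 W/m

Resistance network (inner→outer):
  R'_conv,in = 1/(2πr h) = 1/(2π·0.0303·882) = 0.005955 m·K/W
  R'_titanium = ln(0.0364/0.0303)/(2πk) = 0.1834/(2π·20.3) = 0.001438 m·K/W
  R'_ceramic fibre blanket = ln(0.0808/0.0364)/(2πk) = 0.7974/(2π·0.0872) = 1.455 m·K/W
  R'_conv,out = 1/(2πr h) = 1/(2π·0.0808·12.3) = 0.1601 m·K/W
ΣR = 0.005955 + 0.001438 + 1.455 + 0.1601 = 1.622 m·K/W
Q' = ΔT/ΣR = (464 K − 293.8 K)/1.622 = 105 W/m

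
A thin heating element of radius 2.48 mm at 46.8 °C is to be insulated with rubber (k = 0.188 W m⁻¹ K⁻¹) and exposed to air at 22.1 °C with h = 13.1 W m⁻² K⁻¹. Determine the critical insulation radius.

r_cr = 1.44 cm

For a cylinder, r_cr = k_ins/h = 0.188/13.1 = 0.0144 m = 1.44 cm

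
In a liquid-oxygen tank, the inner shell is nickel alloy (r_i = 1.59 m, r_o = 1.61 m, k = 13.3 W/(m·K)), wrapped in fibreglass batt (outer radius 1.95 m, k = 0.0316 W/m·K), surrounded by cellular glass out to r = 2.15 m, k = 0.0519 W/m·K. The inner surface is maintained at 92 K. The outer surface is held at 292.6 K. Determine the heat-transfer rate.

Q = 580 W

Treat each layer as a resistance in series:
  R_nickel alloy = (1/1.59 − 1/1.61)/(4πk) = 0.007813/(4π·13.3) = 4.675×10^-5 K/W
  R_fibreglass batt = (1/1.61 − 1/1.95)/(4πk) = 0.1083/(4π·0.0316) = 0.2727 K/W
  R_cellular glass = (1/1.95 − 1/2.15)/(4πk) = 0.04770/(4π·0.0519) = 0.07314 K/W
ΣR = 4.675×10^-5 + 0.2727 + 0.07314 = 0.3459 K/W
Q = ΔT/ΣR = (92 K − 292.6 K)/0.3459 = -580 W
(Negative Q ⇒ heat flows inward; heat gain = 580 W.)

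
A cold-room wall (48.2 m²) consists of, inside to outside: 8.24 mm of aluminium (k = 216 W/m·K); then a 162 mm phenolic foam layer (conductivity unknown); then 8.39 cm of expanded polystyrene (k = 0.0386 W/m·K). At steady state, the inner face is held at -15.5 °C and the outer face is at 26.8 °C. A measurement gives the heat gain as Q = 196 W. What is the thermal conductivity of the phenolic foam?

k = 0.0197 W/m·K

ΣR = ΔT/Q = |-15.5 − 26.8|/196 = 0.2158 K/W
Known resistances:
  R_aluminium = L/(kA) = 0.00824/(216·48.2) = 7.915×10^-7 K/W
  R_expanded polystyrene = L/(kA) = 0.0839/(0.0386·48.2) = 0.04509 K/W
R_phenolic foam = ΣR − ΣR_known = 0.2158 − 0.04509 = 0.1707 K/W
L/(kA) = 0.1707 ⇒ k = 0.162/(0.1707·48.2) = 0.0197 W/m·K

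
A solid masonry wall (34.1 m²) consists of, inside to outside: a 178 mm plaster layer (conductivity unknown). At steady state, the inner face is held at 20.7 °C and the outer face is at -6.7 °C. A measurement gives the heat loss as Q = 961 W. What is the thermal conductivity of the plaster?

k = 0.183 W/m·K

ΣR = ΔT/Q = |20.7 − -6.7|/961 = 0.02851 K/W
L/(kA) = 0.02851 ⇒ k = 0.178/(0.02851·34.1) = 0.183 W/m·K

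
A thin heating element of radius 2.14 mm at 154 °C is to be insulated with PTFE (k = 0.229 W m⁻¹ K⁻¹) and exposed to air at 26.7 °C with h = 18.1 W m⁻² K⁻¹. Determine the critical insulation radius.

r_cr = 1.27 cm

For a cylinder, r_cr = k_ins/h = 0.229/18.1 = 0.0127 m = 1.27 cm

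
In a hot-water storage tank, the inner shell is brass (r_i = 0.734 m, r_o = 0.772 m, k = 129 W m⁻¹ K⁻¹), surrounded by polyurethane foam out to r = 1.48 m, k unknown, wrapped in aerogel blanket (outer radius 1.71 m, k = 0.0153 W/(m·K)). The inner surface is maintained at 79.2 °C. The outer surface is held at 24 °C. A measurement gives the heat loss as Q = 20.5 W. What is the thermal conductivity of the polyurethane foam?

k = 0.0222 W/m·K

ΣR = ΔT/Q = |79.2 − 24|/20.5 = 2.693 K/W
Known resistances:
  R_brass = (1/0.734 − 1/0.772)/(4πk) = 0.06706/(4π·129) = 4.137×10^-5 K/W
  R_aerogel blanket = (1/1.48 − 1/1.71)/(4πk) = 0.09088/(4π·0.0153) = 0.4727 K/W
R_polyurethane foam = ΣR − ΣR_known = 2.693 − 0.4727 = 2.220 K/W
(1/r₁−1/r₂)/(4πk) = 2.220 ⇒ k = 0.6197/(4π·2.220) = 0.0222 W/m·K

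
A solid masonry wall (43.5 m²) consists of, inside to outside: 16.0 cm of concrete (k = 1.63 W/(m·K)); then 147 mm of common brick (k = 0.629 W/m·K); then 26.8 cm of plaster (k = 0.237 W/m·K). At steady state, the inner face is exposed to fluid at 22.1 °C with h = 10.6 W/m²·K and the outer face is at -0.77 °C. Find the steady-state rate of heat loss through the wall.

Q = 639 W

Series thermal resistances, inner to outer:
  R_conv,in = 1/(hA) = 1/(10.6·43.5) = 0.002169 K/W
  R_concrete = L/(kA) = 0.160/(1.63·43.5) = 0.002257 K/W
  R_common brick = L/(kA) = 0.147/(0.629·43.5) = 0.005373 K/W
  R_plaster = L/(kA) = 0.268/(0.237·43.5) = 0.02600 K/W
ΣR = 0.002169 + 0.002257 + 0.005373 + 0.02600 = 0.03580 K/W
Q = ΔT/ΣR = (22.1 °C − -0.77 °C)/0.03580 = 639 W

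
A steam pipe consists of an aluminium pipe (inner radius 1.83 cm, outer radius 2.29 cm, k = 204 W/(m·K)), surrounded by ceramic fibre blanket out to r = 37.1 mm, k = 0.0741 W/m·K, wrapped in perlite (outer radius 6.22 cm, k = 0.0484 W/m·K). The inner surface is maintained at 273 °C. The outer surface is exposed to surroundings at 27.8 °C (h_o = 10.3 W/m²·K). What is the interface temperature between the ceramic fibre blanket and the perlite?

T = 188 °C

Resistance network (inner→outer):
  R'_aluminium = ln(0.0229/0.0183)/(2πk) = 0.2242/(2π·204) = 1.749×10^-4 m·K/W
  R'_ceramic fibre blanket = ln(0.0371/0.0229)/(2πk) = 0.4825/(2π·0.0741) = 1.036 m·K/W
  R'_perlite = ln(0.0622/0.0371)/(2πk) = 0.5167/(2π·0.0484) = 1.699 m·K/W
  R'_conv,out = 1/(2πr h) = 1/(2π·0.0622·10.3) = 0.2484 m·K/W
ΣR = 1.749×10^-4 + 1.036 + 1.699 + 0.2484 = 2.984 m·K/W
Q' = ΔT/ΣR = (273 °C − 27.8 °C)/2.984 = 82.17 W/m
From the inner boundary to the ceramic fibre blanket/perlite interface, ΣR_partial = 1.036 m·K/W.
T_interface = T_in − Q'·ΣR_partial = 273 °C − (82.17)(1.036) = 188 °C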